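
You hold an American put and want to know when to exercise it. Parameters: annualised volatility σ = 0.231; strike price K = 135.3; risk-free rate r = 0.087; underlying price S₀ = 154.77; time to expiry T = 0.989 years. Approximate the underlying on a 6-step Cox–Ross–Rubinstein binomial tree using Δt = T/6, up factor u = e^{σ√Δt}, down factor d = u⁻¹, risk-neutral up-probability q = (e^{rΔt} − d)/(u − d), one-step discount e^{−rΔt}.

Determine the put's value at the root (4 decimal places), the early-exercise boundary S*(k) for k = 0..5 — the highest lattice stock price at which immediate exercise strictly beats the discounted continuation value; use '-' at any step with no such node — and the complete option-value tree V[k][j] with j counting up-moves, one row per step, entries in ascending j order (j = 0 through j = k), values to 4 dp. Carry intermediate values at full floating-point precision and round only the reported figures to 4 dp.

Δt=0.16483  u=1.09832  d=0.91048  q=0.55346  discount=0.98576
step 6 (expiry): payoffs max(K−S,0) = 47.1334 28.9432 7.0002 0.0000 0.0000 0.0000 0.0000
step 5: (k=5,j=0): S=96.8355, (K−S)⁺=38.4645, hold=36.5380 ⇒ V=38.4645 exercise | (k=5,j=1): S=116.8142, (K−S)⁺=18.4858, hold=16.5594 ⇒ V=18.4858 exercise | (k=5,j=2): S=140.9147, (K−S)⁺=0.0000, hold=3.0813 ⇒ V=3.0813 continue | (k=5,j=3): S=169.9876, (K−S)⁺=0.0000, hold=0.0000 ⇒ V=0.0000 continue | (k=5,j=4): S=205.0586, (K−S)⁺=0.0000, hold=0.0000 ⇒ V=0.0000 continue | (k=5,j=5): S=247.3653, (K−S)⁺=0.0000, hold=0.0000 ⇒ V=0.0000 continue  boundary S*=116.8142
step 4: (k=4,j=0): S=106.3568, (K−S)⁺=28.9432, hold=27.0168 ⇒ V=28.9432 exercise | (k=4,j=1): S=128.2998, (K−S)⁺=7.0002, hold=9.8182 ⇒ V=9.8182 continue | (k=4,j=2): S=154.7700, (K−S)⁺=0.0000, hold=1.3563 ⇒ V=1.3563 continue | (k=4,j=3): S=186.7014, (K−S)⁺=0.0000, hold=0.0000 ⇒ V=0.0000 continue | (k=4,j=4): S=225.2208, (K−S)⁺=0.0000, hold=0.0000 ⇒ V=0.0000 continue  boundary S*=106.3568
step 3: (k=3,j=0): S=116.8142, (K−S)⁺=18.4858, hold=18.0969 ⇒ V=18.4858 exercise | (k=3,j=1): S=140.9147, (K−S)⁺=0.0000, hold=5.0618 ⇒ V=5.0618 continue | (k=3,j=2): S=169.9876, (K−S)⁺=0.0000, hold=0.5970 ⇒ V=0.5970 continue | (k=3,j=3): S=205.0586, (K−S)⁺=0.0000, hold=0.0000 ⇒ V=0.0000 continue  boundary S*=116.8142
step 2: (k=2,j=0): S=128.2998, (K−S)⁺=7.0002, hold=10.8987 ⇒ V=10.8987 continue | (k=2,j=1): S=154.7700, (K−S)⁺=0.0000, hold=2.5538 ⇒ V=2.5538 continue | (k=2,j=2): S=186.7014, (K−S)⁺=0.0000, hold=0.2628 ⇒ V=0.2628 continue  boundary S*=-
step 1: (k=1,j=0): S=140.9147, (K−S)⁺=0.0000, hold=6.1907 ⇒ V=6.1907 continue | (k=1,j=1): S=169.9876, (K−S)⁺=0.0000, hold=1.2675 ⇒ V=1.2675 continue  boundary S*=-
step 0: (k=0,j=0): S=154.7700, (K−S)⁺=0.0000, hold=3.4166 ⇒ V=3.4166 continue  boundary S*=-

price = 3.4166
boundary = - - - 116.8142 106.3568 116.8142
tree:
3.4166
6.1907 1.2675
10.8987 2.5538 0.2628
18.4858 5.0618 0.5970 0.0000
28.9432 9.8182 1.3563 0.0000 0.0000
38.4645 18.4858 3.0813 0.0000 0.0000 0.0000
47.1334 28.9432 7.0002 0.0000 0.0000 0.0000 0.0000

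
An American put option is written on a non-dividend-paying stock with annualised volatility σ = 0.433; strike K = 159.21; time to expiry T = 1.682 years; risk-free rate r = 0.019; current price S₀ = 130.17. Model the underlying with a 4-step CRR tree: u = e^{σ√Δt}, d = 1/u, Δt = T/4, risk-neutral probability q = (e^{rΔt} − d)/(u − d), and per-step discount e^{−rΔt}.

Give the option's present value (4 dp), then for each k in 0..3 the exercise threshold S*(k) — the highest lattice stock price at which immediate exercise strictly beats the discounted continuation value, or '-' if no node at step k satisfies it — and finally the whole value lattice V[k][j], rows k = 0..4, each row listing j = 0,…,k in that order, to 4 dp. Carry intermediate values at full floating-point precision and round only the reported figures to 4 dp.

price = 47.2778
boundary = - - 74.2379 98.3034
tree:
47.2778
64.7485 26.2853
84.9721 40.6293 8.8236
103.1461 60.9066 16.0074 0.0000
116.8710 84.9721 29.0400 0.0000 0.0000

params: Δt=0.42050 u=1.32417 d=0.75519 q=0.44436 e^(-rΔt)=0.99204
t_4 payoffs: 116.8710 84.9721 29.0400 0.0000 0.0000
t_3: node(3,0) S=56.0639 payoff=103.1461 vs cont=101.8792 → 103.1461 [stop]  node(3,1) S=98.3034 payoff=60.9066 vs cont=59.6397 → 60.9066 [stop]  node(3,2) S=172.3667 payoff=0.0000 vs cont=16.0074 → 16.0074 [wait]  node(3,3) S=302.2306 payoff=0.0000 vs cont=0.0000 → 0.0000 [wait]  ⇒ S*(3)=98.3034
t_2: node(2,0) S=74.2379 payoff=84.9721 vs cont=83.7051 → 84.9721 [stop]  node(2,1) S=130.1700 payoff=29.0400 vs cont=40.6293 → 40.6293 [wait]  node(2,2) S=228.2422 payoff=0.0000 vs cont=8.8236 → 8.8236 [wait]  ⇒ S*(2)=74.2379
t_1: node(1,0) S=98.3034 payoff=60.9066 vs cont=64.7485 → 64.7485 [wait]  node(1,1) S=172.3667 payoff=0.0000 vs cont=26.2853 → 26.2853 [wait]  ⇒ S*(1)=-
t_0: node(0,0) S=130.1700 payoff=29.0400 vs cont=47.2778 → 47.2778 [wait]  ⇒ S*(0)=-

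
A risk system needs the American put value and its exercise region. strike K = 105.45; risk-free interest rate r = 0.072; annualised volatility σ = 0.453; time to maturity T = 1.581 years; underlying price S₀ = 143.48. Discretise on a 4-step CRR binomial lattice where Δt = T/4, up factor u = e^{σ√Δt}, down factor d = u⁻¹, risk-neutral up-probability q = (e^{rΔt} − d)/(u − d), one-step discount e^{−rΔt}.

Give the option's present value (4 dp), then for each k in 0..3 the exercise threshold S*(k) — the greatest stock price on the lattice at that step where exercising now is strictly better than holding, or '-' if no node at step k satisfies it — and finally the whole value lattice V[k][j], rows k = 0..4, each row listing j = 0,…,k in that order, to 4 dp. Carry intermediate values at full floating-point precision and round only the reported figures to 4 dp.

Δt=0.39525, u=1.32949, d=0.75217, q=0.47928, disc=e^(-rΔt)=0.97194
k=4 terminal: V=max(K-S,0) → 59.5249 24.2753 0.0000 0.0000 0.0000
k=3: j=0 S=61.0570 intr=44.3930 cont=41.4344 V=44.3930[EX]; j=1 S=107.9210 intr=0.0000 cont=12.2860 V=12.2860[hold]; j=2 S=190.7554 intr=0.0000 cont=0.0000 V=0.0000[hold]; j=3 S=337.1690 intr=0.0000 cont=0.0000 V=0.0000[hold]  S*(3)=61.0570
k=2: j=0 S=81.1747 intr=24.2753 cont=28.1910 V=28.1910[hold]; j=1 S=143.4800 intr=0.0000 cont=6.2181 V=6.2181[hold]; j=2 S=253.6075 intr=0.0000 cont=0.0000 V=0.0000[hold]  S*(2)=-
k=1: j=0 S=107.9210 intr=0.0000 cont=17.1644 V=17.1644[hold]; j=1 S=190.7554 intr=0.0000 cont=3.1470 V=3.1470[hold]  S*(1)=-
k=0: j=0 S=143.4800 intr=0.0000 cont=10.1531 V=10.1531[hold]  S*(0)=-

price = 10.1531
boundary = - - - 61.0570
tree:
10.1531
17.1644 3.1470
28.1910 6.2181 0.0000
44.3930 12.2860 0.0000 0.0000
59.5249 24.2753 0.0000 0.0000 0.0000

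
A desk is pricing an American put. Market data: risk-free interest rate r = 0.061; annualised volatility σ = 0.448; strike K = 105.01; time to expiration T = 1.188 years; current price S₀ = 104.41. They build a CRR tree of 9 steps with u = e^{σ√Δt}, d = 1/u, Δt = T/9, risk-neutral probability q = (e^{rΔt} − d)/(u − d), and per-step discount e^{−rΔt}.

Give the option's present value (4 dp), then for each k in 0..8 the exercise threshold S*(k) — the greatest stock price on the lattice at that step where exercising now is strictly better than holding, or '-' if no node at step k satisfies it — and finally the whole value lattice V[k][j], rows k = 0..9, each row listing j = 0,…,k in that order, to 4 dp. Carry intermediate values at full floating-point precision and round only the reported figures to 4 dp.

Δt=0.13200  u=1.17676  d=0.84979  q=0.48412  discount=0.99198
step 9 (expiry): payoffs max(K−S,0) = 80.8807 71.5965 58.7400 40.9368 16.2835 0.0000 0.0000 0.0000 0.0000 0.0000
step 8: (k=8,j=0): S=28.3944, (K−S)⁺=76.6156, hold=75.7734 ⇒ V=76.6156 exercise | (k=8,j=1): S=39.3197, (K−S)⁺=65.6903, hold=64.8481 ⇒ V=65.6903 exercise | (k=8,j=2): S=54.4487, (K−S)⁺=50.5613, hold=49.7191 ⇒ V=50.5613 exercise | (k=8,j=3): S=75.3989, (K−S)⁺=29.6111, hold=28.7690 ⇒ V=29.6111 exercise | (k=8,j=4): S=104.4100, (K−S)⁺=0.6000, hold=8.3329 ⇒ V=8.3329 continue | (k=8,j=5): S=144.5837, (K−S)⁺=0.0000, hold=0.0000 ⇒ V=0.0000 continue | (k=8,j=6): S=200.2149, (K−S)⁺=0.0000, hold=0.0000 ⇒ V=0.0000 continue | (k=8,j=7): S=277.2513, (K−S)⁺=0.0000, hold=0.0000 ⇒ V=0.0000 continue | (k=8,j=8): S=383.9289, (K−S)⁺=0.0000, hold=0.0000 ⇒ V=0.0000 continue  boundary S*=75.3989
step 7: (k=7,j=0): S=33.4135, (K−S)⁺=71.5965, hold=70.7544 ⇒ V=71.5965 exercise | (k=7,j=1): S=46.2700, (K−S)⁺=58.7400, hold=57.8979 ⇒ V=58.7400 exercise | (k=7,j=2): S=64.0732, (K−S)⁺=40.9368, hold=40.0947 ⇒ V=40.9368 exercise | (k=7,j=3): S=88.7265, (K−S)⁺=16.2835, hold=19.1550 ⇒ V=19.1550 continue | (k=7,j=4): S=122.8657, (K−S)⁺=0.0000, hold=4.2643 ⇒ V=4.2643 continue | (k=7,j=5): S=170.1406, (K−S)⁺=0.0000, hold=0.0000 ⇒ V=0.0000 continue | (k=7,j=6): S=235.6053, (K−S)⁺=0.0000, hold=0.0000 ⇒ V=0.0000 continue | (k=7,j=7): S=326.2588, (K−S)⁺=0.0000, hold=0.0000 ⇒ V=0.0000 continue  boundary S*=64.0732
step 6: (k=6,j=0): S=39.3197, (K−S)⁺=65.6903, hold=64.8481 ⇒ V=65.6903 exercise | (k=6,j=1): S=54.4487, (K−S)⁺=50.5613, hold=49.7191 ⇒ V=50.5613 exercise | (k=6,j=2): S=75.3989, (K−S)⁺=29.6111, hold=30.1480 ⇒ V=30.1480 continue | (k=6,j=3): S=104.4100, (K−S)⁺=0.6000, hold=11.8502 ⇒ V=11.8502 continue | (k=6,j=4): S=144.5837, (K−S)⁺=0.0000, hold=2.1822 ⇒ V=2.1822 continue | (k=6,j=5): S=200.2149, (K−S)⁺=0.0000, hold=0.0000 ⇒ V=0.0000 continue | (k=6,j=6): S=277.2513, (K−S)⁺=0.0000, hold=0.0000 ⇒ V=0.0000 continue  boundary S*=54.4487
step 5: (k=5,j=0): S=46.2700, (K−S)⁺=58.7400, hold=57.8979 ⇒ V=58.7400 exercise | (k=5,j=1): S=64.0732, (K−S)⁺=40.9368, hold=40.3525 ⇒ V=40.9368 exercise | (k=5,j=2): S=88.7265, (K−S)⁺=16.2835, hold=21.1189 ⇒ V=21.1189 continue | (k=5,j=3): S=122.8657, (K−S)⁺=0.0000, hold=7.1122 ⇒ V=7.1122 continue | (k=5,j=4): S=170.1406, (K−S)⁺=0.0000, hold=1.1167 ⇒ V=1.1167 continue | (k=5,j=5): S=235.6053, (K−S)⁺=0.0000, hold=0.0000 ⇒ V=0.0000 continue  boundary S*=64.0732
step 4: (k=4,j=0): S=54.4487, (K−S)⁺=50.5613, hold=49.7191 ⇒ V=50.5613 exercise | (k=4,j=1): S=75.3989, (K−S)⁺=29.6111, hold=31.0911 ⇒ V=31.0911 continue | (k=4,j=2): S=104.4100, (K−S)⁺=0.6000, hold=14.2229 ⇒ V=14.2229 continue | (k=4,j=3): S=144.5837, (K−S)⁺=0.0000, hold=4.1759 ⇒ V=4.1759 continue | (k=4,j=4): S=200.2149, (K−S)⁺=0.0000, hold=0.5715 ⇒ V=0.5715 continue  boundary S*=54.4487
step 3: (k=3,j=0): S=64.0732, (K−S)⁺=40.9368, hold=40.8054 ⇒ V=40.9368 exercise | (k=3,j=1): S=88.7265, (K−S)⁺=16.2835, hold=22.7410 ⇒ V=22.7410 continue | (k=3,j=2): S=122.8657, (K−S)⁺=0.0000, hold=9.2839 ⇒ V=9.2839 continue | (k=3,j=3): S=170.1406, (K−S)⁺=0.0000, hold=2.4114 ⇒ V=2.4114 continue  boundary S*=64.0732
step 2: (k=2,j=0): S=75.3989, (K−S)⁺=29.6111, hold=31.8701 ⇒ V=31.8701 continue | (k=2,j=1): S=104.4100, (K−S)⁺=0.6000, hold=16.0960 ⇒ V=16.0960 continue | (k=2,j=2): S=144.5837, (K−S)⁺=0.0000, hold=5.9090 ⇒ V=5.9090 continue  boundary S*=-
step 1: (k=1,j=0): S=88.7265, (K−S)⁺=16.2835, hold=24.0391 ⇒ V=24.0391 continue | (k=1,j=1): S=122.8657, (K−S)⁺=0.0000, hold=11.0747 ⇒ V=11.0747 continue  boundary S*=-
step 0: (k=0,j=0): S=104.4100, (K−S)⁺=0.6000, hold=17.6203 ⇒ V=17.6203 continue  boundary S*=-

price = 17.6203
boundary = - - - 64.0732 54.4487 64.0732 54.4487 64.0732 75.3989
tree:
17.6203
24.0391 11.0747
31.8701 16.0960 5.9090
40.9368 22.7410 9.2839 2.4114
50.5613 31.0911 14.2229 4.1759 0.5715
58.7400 40.9368 21.1189 7.1122 1.1167 0.0000
65.6903 50.5613 30.1480 11.8502 2.1822 0.0000 0.0000
71.5965 58.7400 40.9368 19.1550 4.2643 0.0000 0.0000 0.0000
76.6156 65.6903 50.5613 29.6111 8.3329 0.0000 0.0000 0.0000 0.0000
80.8807 71.5965 58.7400 40.9368 16.2835 0.0000 0.0000 0.0000 0.0000 0.0000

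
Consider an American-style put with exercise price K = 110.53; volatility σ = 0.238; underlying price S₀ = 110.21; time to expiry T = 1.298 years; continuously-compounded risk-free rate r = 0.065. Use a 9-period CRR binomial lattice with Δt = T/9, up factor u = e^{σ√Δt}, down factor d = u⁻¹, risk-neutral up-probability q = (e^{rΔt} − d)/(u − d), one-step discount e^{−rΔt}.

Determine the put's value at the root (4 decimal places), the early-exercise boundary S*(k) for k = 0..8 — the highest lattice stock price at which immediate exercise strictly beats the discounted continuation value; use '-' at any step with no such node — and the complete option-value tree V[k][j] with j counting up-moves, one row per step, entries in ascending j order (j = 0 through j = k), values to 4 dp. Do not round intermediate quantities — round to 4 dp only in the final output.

Δt=0.14422, u=1.09459, d=0.91358, q=0.52945, disc=e^(-rΔt)=0.99067
k=9 terminal: V=max(K-S,0) → 61.6715 51.9908 40.3919 26.4949 9.8443 0.0000 0.0000 0.0000 0.0000 0.0000
k=8: j=0 S=53.4803 intr=57.0497 cont=56.0184 V=57.0497[EX]; j=1 S=64.0768 intr=46.4532 cont=45.4219 V=46.4532[EX]; j=2 S=76.7728 intr=33.7572 cont=32.7259 V=33.7572[EX]; j=3 S=91.9844 intr=18.5456 cont=17.5143 V=18.5456[EX]; j=4 S=110.2100 intr=0.3200 cont=4.5890 V=4.5890[hold]; j=5 S=132.0468 intr=0.0000 cont=0.0000 V=0.0000[hold]; j=6 S=158.2103 intr=0.0000 cont=0.0000 V=0.0000[hold]; j=7 S=189.5577 intr=0.0000 cont=0.0000 V=0.0000[hold]; j=8 S=227.1163 intr=0.0000 cont=0.0000 V=0.0000[hold]  S*(8)=91.9844
k=7: j=0 S=58.5392 intr=51.9908 cont=50.9594 V=51.9908[EX]; j=1 S=70.1381 intr=40.3919 cont=39.3606 V=40.3919[EX]; j=2 S=84.0351 intr=26.4949 cont=25.4636 V=26.4949[EX]; j=3 S=100.6857 intr=9.8443 cont=11.0522 V=11.0522[hold]; j=4 S=120.6353 intr=0.0000 cont=2.1392 V=2.1392[hold]; j=5 S=144.5377 intr=0.0000 cont=0.0000 V=0.0000[hold]; j=6 S=173.1761 intr=0.0000 cont=0.0000 V=0.0000[hold]; j=7 S=207.4889 intr=0.0000 cont=0.0000 V=0.0000[hold]  S*(7)=84.0351
k=6: j=0 S=64.0768 intr=46.4532 cont=45.4219 V=46.4532[EX]; j=1 S=76.7728 intr=33.7572 cont=32.7259 V=33.7572[EX]; j=2 S=91.9844 intr=18.5456 cont=18.1478 V=18.5456[EX]; j=3 S=110.2100 intr=0.3200 cont=6.2741 V=6.2741[hold]; j=4 S=132.0468 intr=0.0000 cont=0.9972 V=0.9972[hold]; j=5 S=158.2103 intr=0.0000 cont=0.0000 V=0.0000[hold]; j=6 S=189.5577 intr=0.0000 cont=0.0000 V=0.0000[hold]  S*(6)=91.9844
k=5: j=0 S=70.1381 intr=40.3919 cont=39.3606 V=40.3919[EX]; j=1 S=84.0351 intr=26.4949 cont=25.4636 V=26.4949[EX]; j=2 S=100.6857 intr=9.8443 cont=11.9360 V=11.9360[hold]; j=3 S=120.6353 intr=0.0000 cont=3.4478 V=3.4478[hold]; j=4 S=144.5377 intr=0.0000 cont=0.4649 V=0.4649[hold]; j=5 S=173.1761 intr=0.0000 cont=0.0000 V=0.0000[hold]  S*(5)=84.0351
k=4: j=0 S=76.7728 intr=33.7572 cont=32.7259 V=33.7572[EX]; j=1 S=91.9844 intr=18.5456 cont=18.6114 V=18.6114[hold]; j=2 S=110.2100 intr=0.3200 cont=7.3725 V=7.3725[hold]; j=3 S=132.0468 intr=0.0000 cont=1.8510 V=1.8510[hold]; j=4 S=158.2103 intr=0.0000 cont=0.2167 V=0.2167[hold]  S*(4)=76.7728
k=3: j=0 S=84.0351 intr=26.4949 cont=25.4981 V=26.4949[EX]; j=1 S=100.6857 intr=9.8443 cont=12.5428 V=12.5428[hold]; j=2 S=120.6353 intr=0.0000 cont=4.4076 V=4.4076[hold]; j=3 S=144.5377 intr=0.0000 cont=0.9765 V=0.9765[hold]  S*(3)=84.0351
k=2: j=0 S=91.9844 intr=18.5456 cont=18.9297 V=18.9297[hold]; j=1 S=110.2100 intr=0.3200 cont=8.1588 V=8.1588[hold]; j=2 S=132.0468 intr=0.0000 cont=2.5669 V=2.5669[hold]  S*(2)=-
k=1: j=0 S=100.6857 intr=9.8443 cont=13.1036 V=13.1036[hold]; j=1 S=120.6353 intr=0.0000 cont=5.1496 V=5.1496[hold]  S*(1)=-
k=0: j=0 S=110.2100 intr=0.3200 cont=8.8094 V=8.8094[hold]  S*(0)=-

price = 8.8094
boundary = - - - 84.0351 76.7728 84.0351 91.9844 84.0351 91.9844
tree:
8.8094
13.1036 5.1496
18.9297 8.1588 2.5669
26.4949 12.5428 4.4076 0.9765
33.7572 18.6114 7.3725 1.8510 0.2167
40.3919 26.4949 11.9360 3.4478 0.4649 0.0000
46.4532 33.7572 18.5456 6.2741 0.9972 0.0000 0.0000
51.9908 40.3919 26.4949 11.0522 2.1392 0.0000 0.0000 0.0000
57.0497 46.4532 33.7572 18.5456 4.5890 0.0000 0.0000 0.0000 0.0000
61.6715 51.9908 40.3919 26.4949 9.8443 0.0000 0.0000 0.0000 0.0000 0.0000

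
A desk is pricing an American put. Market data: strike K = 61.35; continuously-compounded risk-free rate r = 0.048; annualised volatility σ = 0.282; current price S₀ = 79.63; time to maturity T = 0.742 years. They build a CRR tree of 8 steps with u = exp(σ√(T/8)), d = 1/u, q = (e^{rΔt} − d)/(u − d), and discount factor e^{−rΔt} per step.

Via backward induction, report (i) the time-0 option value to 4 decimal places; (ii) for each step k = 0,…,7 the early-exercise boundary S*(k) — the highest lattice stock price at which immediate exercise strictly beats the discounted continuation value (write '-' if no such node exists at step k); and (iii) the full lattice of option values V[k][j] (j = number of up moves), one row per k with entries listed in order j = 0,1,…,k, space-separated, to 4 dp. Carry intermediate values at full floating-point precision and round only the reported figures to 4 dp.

Δt=0.09275  u=1.08968  d=0.91770  q=0.50449  discount=0.99556
step 8 (expiry): payoffs max(K−S,0) = 21.2920 13.7851 4.8715 0.0000 0.0000 0.0000 0.0000 0.0000 0.0000
step 7: (k=7,j=0): S=43.6504, (K−S)⁺=17.6996, hold=17.4271 ⇒ V=17.6996 exercise | (k=7,j=1): S=51.8304, (K−S)⁺=9.5196, hold=9.2471 ⇒ V=9.5196 exercise | (k=7,j=2): S=61.5434, (K−S)⁺=0.0000, hold=2.4032 ⇒ V=2.4032 continue | (k=7,j=3): S=73.0766, (K−S)⁺=0.0000, hold=0.0000 ⇒ V=0.0000 continue | (k=7,j=4): S=86.7711, (K−S)⁺=0.0000, hold=0.0000 ⇒ V=0.0000 continue | (k=7,j=5): S=103.0320, (K−S)⁺=0.0000, hold=0.0000 ⇒ V=0.0000 continue | (k=7,j=6): S=122.3401, (K−S)⁺=0.0000, hold=0.0000 ⇒ V=0.0000 continue | (k=7,j=7): S=145.2665, (K−S)⁺=0.0000, hold=0.0000 ⇒ V=0.0000 continue  boundary S*=51.8304
step 6: (k=6,j=0): S=47.5649, (K−S)⁺=13.7851, hold=13.5126 ⇒ V=13.7851 exercise | (k=6,j=1): S=56.4785, (K−S)⁺=4.8715, hold=5.9031 ⇒ V=5.9031 continue | (k=6,j=2): S=67.0625, (K−S)⁺=0.0000, hold=1.1855 ⇒ V=1.1855 continue | (k=6,j=3): S=79.6300, (K−S)⁺=0.0000, hold=0.0000 ⇒ V=0.0000 continue | (k=6,j=4): S=94.5526, (K−S)⁺=0.0000, hold=0.0000 ⇒ V=0.0000 continue | (k=6,j=5): S=112.2717, (K−S)⁺=0.0000, hold=0.0000 ⇒ V=0.0000 continue | (k=6,j=6): S=133.3114, (K−S)⁺=0.0000, hold=0.0000 ⇒ V=0.0000 continue  boundary S*=47.5649
step 5: (k=5,j=0): S=51.8304, (K−S)⁺=9.5196, hold=9.7652 ⇒ V=9.7652 continue | (k=5,j=1): S=61.5434, (K−S)⁺=0.0000, hold=3.5075 ⇒ V=3.5075 continue | (k=5,j=2): S=73.0766, (K−S)⁺=0.0000, hold=0.5848 ⇒ V=0.5848 continue | (k=5,j=3): S=86.7711, (K−S)⁺=0.0000, hold=0.0000 ⇒ V=0.0000 continue | (k=5,j=4): S=103.0320, (K−S)⁺=0.0000, hold=0.0000 ⇒ V=0.0000 continue | (k=5,j=5): S=122.3401, (K−S)⁺=0.0000, hold=0.0000 ⇒ V=0.0000 continue  boundary S*=-
step 4: (k=4,j=0): S=56.4785, (K−S)⁺=4.8715, hold=6.5789 ⇒ V=6.5789 continue | (k=4,j=1): S=67.0625, (K−S)⁺=0.0000, hold=2.0240 ⇒ V=2.0240 continue | (k=4,j=2): S=79.6300, (K−S)⁺=0.0000, hold=0.2885 ⇒ V=0.2885 continue | (k=4,j=3): S=94.5526, (K−S)⁺=0.0000, hold=0.0000 ⇒ V=0.0000 continue | (k=4,j=4): S=112.2717, (K−S)⁺=0.0000, hold=0.0000 ⇒ V=0.0000 continue  boundary S*=-
step 3: (k=3,j=0): S=61.5434, (K−S)⁺=0.0000, hold=4.2620 ⇒ V=4.2620 continue | (k=3,j=1): S=73.0766, (K−S)⁺=0.0000, hold=1.1434 ⇒ V=1.1434 continue | (k=3,j=2): S=86.7711, (K−S)⁺=0.0000, hold=0.1423 ⇒ V=0.1423 continue | (k=3,j=3): S=103.0320, (K−S)⁺=0.0000, hold=0.0000 ⇒ V=0.0000 continue  boundary S*=-
step 2: (k=2,j=0): S=67.0625, (K−S)⁺=0.0000, hold=2.6767 ⇒ V=2.6767 continue | (k=2,j=1): S=79.6300, (K−S)⁺=0.0000, hold=0.6355 ⇒ V=0.6355 continue | (k=2,j=2): S=94.5526, (K−S)⁺=0.0000, hold=0.0702 ⇒ V=0.0702 continue  boundary S*=-
step 1: (k=1,j=0): S=73.0766, (K−S)⁺=0.0000, hold=1.6397 ⇒ V=1.6397 continue | (k=1,j=1): S=86.7711, (K−S)⁺=0.0000, hold=0.3488 ⇒ V=0.3488 continue  boundary S*=-
step 0: (k=0,j=0): S=79.6300, (K−S)⁺=0.0000, hold=0.9840 ⇒ V=0.9840 continue  boundary S*=-

price = 0.9840
boundary = - - - - - - 47.5649 51.8304
tree:
0.9840
1.6397 0.3488
2.6767 0.6355 0.0702
4.2620 1.1434 0.1423 0.0000
6.5789 2.0240 0.2885 0.0000 0.0000
9.7652 3.5075 0.5848 0.0000 0.0000 0.0000
13.7851 5.9031 1.1855 0.0000 0.0000 0.0000 0.0000
17.6996 9.5196 2.4032 0.0000 0.0000 0.0000 0.0000 0.0000
21.2920 13.7851 4.8715 0.0000 0.0000 0.0000 0.0000 0.0000 0.0000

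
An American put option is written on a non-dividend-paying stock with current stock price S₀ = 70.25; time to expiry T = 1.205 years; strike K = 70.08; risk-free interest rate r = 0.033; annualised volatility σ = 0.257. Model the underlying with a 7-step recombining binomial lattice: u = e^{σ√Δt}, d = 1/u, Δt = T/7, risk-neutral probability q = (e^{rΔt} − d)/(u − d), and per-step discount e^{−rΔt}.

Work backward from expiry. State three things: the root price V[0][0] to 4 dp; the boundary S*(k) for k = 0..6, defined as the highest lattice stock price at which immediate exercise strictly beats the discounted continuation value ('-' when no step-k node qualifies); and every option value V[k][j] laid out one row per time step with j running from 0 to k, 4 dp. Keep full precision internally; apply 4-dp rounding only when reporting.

price = 6.8784
boundary = - - - 51.0176 45.8577 51.0176 56.7583
tree:
6.8784
10.0058 3.8298
14.0788 6.0474 1.6562
19.0624 9.2563 2.9078 0.4236
24.2223 13.6217 4.9968 0.8521 0.0000
28.8605 19.0624 8.3369 1.7140 0.0000 0.0000
33.0295 24.2223 13.3217 3.4477 0.0000 0.0000 0.0000
36.7768 28.8605 19.0624 6.9352 0.0000 0.0000 0.0000 0.0000

params: Δt=0.17214 u=1.11252 d=0.89886 q=0.50003 e^(-rΔt)=0.99434
t_7 payoffs: 36.7768 28.8605 19.0624 6.9352 0.0000 0.0000 0.0000 0.0000
t_6: node(6,0) S=37.0505 payoff=33.0295 vs cont=32.6325 → 33.0295 [stop]  node(6,1) S=45.8577 payoff=24.2223 vs cont=23.8254 → 24.2223 [stop]  node(6,2) S=56.7583 payoff=13.3217 vs cont=12.9248 → 13.3217 [stop]  node(6,3) S=70.2500 payoff=0.0000 vs cont=3.4477 → 3.4477 [wait]  node(6,4) S=86.9488 payoff=0.0000 vs cont=0.0000 → 0.0000 [wait]  node(6,5) S=107.6170 payoff=0.0000 vs cont=0.0000 → 0.0000 [wait]  node(6,6) S=133.1981 payoff=0.0000 vs cont=0.0000 → 0.0000 [wait]  ⇒ S*(6)=56.7583
t_5: node(5,0) S=41.2195 payoff=28.8605 vs cont=28.4635 → 28.8605 [stop]  node(5,1) S=51.0176 payoff=19.0624 vs cont=18.6654 → 19.0624 [stop]  node(5,2) S=63.1448 payoff=6.9352 vs cont=8.3369 → 8.3369 [wait]  node(5,3) S=78.1547 payoff=0.0000 vs cont=1.7140 → 1.7140 [wait]  node(5,4) S=96.7325 payoff=0.0000 vs cont=0.0000 → 0.0000 [wait]  node(5,5) S=119.7263 payoff=0.0000 vs cont=0.0000 → 0.0000 [wait]  ⇒ S*(5)=51.0176
t_4: node(4,0) S=45.8577 payoff=24.2223 vs cont=23.8254 → 24.2223 [stop]  node(4,1) S=56.7583 payoff=13.3217 vs cont=13.6217 → 13.6217 [wait]  node(4,2) S=70.2500 payoff=0.0000 vs cont=4.9968 → 4.9968 [wait]  node(4,3) S=86.9488 payoff=0.0000 vs cont=0.8521 → 0.8521 [wait]  node(4,4) S=107.6170 payoff=0.0000 vs cont=0.0000 → 0.0000 [wait]  ⇒ S*(4)=45.8577
t_3: node(3,0) S=51.0176 payoff=19.0624 vs cont=18.8145 → 19.0624 [stop]  node(3,1) S=63.1448 payoff=6.9352 vs cont=9.2563 → 9.2563 [wait]  node(3,2) S=78.1547 payoff=0.0000 vs cont=2.9078 → 2.9078 [wait]  node(3,3) S=96.7325 payoff=0.0000 vs cont=0.4236 → 0.4236 [wait]  ⇒ S*(3)=51.0176
t_2: node(2,0) S=56.7583 payoff=13.3217 vs cont=14.0788 → 14.0788 [wait]  node(2,1) S=70.2500 payoff=0.0000 vs cont=6.0474 → 6.0474 [wait]  node(2,2) S=86.9488 payoff=0.0000 vs cont=1.6562 → 1.6562 [wait]  ⇒ S*(2)=-
t_1: node(1,0) S=63.1448 payoff=6.9352 vs cont=10.0058 → 10.0058 [wait]  node(1,1) S=78.1547 payoff=0.0000 vs cont=3.8298 → 3.8298 [wait]  ⇒ S*(1)=-
t_0: node(0,0) S=70.2500 payoff=0.0000 vs cont=6.8784 → 6.8784 [wait]  ⇒ S*(0)=-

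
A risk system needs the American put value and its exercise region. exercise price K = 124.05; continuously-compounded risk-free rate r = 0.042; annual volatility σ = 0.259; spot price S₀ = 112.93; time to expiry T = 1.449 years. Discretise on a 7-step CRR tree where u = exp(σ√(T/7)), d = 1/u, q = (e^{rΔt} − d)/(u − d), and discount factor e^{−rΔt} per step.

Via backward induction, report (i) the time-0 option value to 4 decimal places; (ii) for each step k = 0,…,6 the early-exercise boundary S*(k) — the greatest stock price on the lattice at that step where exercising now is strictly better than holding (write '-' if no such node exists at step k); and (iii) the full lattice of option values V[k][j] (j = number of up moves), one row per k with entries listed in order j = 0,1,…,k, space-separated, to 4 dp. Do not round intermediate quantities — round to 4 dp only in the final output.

price = 17.4080
boundary = - - 89.2189 79.3013 89.2189 100.3767 89.2189
tree:
17.4080
25.0907 10.2532
34.8311 16.0712 4.7843
44.7487 24.2478 8.4141 1.3447
53.5638 34.8311 14.3961 2.7545 0.0000
61.3991 44.7487 23.6733 5.6422 0.0000 0.0000
68.3633 53.5638 34.8311 11.5572 0.0000 0.0000 0.0000
74.5535 61.3991 44.7487 23.6733 0.0000 0.0000 0.0000 0.0000

Δt=0.20700  u=1.12506  d=0.88884  q=0.50754  discount=0.99134
step 7 (expiry): payoffs max(K−S,0) = 74.5535 61.3991 44.7487 23.6733 0.0000 0.0000 0.0000 0.0000
step 6: (k=6,j=0): S=55.6867, (K−S)⁺=68.3633, hold=67.2895 ⇒ V=68.3633 exercise | (k=6,j=1): S=70.4862, (K−S)⁺=53.5638, hold=52.4900 ⇒ V=53.5638 exercise | (k=6,j=2): S=89.2189, (K−S)⁺=34.8311, hold=33.7573 ⇒ V=34.8311 exercise | (k=6,j=3): S=112.9300, (K−S)⁺=11.1200, hold=11.5572 ⇒ V=11.5572 continue | (k=6,j=4): S=142.9427, (K−S)⁺=0.0000, hold=0.0000 ⇒ V=0.0000 continue | (k=6,j=5): S=180.9317, (K−S)⁺=0.0000, hold=0.0000 ⇒ V=0.0000 continue | (k=6,j=6): S=229.0168, (K−S)⁺=0.0000, hold=0.0000 ⇒ V=0.0000 continue  boundary S*=89.2189
step 5: (k=5,j=0): S=62.6509, (K−S)⁺=61.3991, hold=60.3252 ⇒ V=61.3991 exercise | (k=5,j=1): S=79.3013, (K−S)⁺=44.7487, hold=43.6749 ⇒ V=44.7487 exercise | (k=5,j=2): S=100.3767, (K−S)⁺=23.6733, hold=22.8195 ⇒ V=23.6733 exercise | (k=5,j=3): S=127.0532, (K−S)⁺=0.0000, hold=5.6422 ⇒ V=5.6422 continue | (k=5,j=4): S=160.8194, (K−S)⁺=0.0000, hold=0.0000 ⇒ V=0.0000 continue | (k=5,j=5): S=203.5593, (K−S)⁺=0.0000, hold=0.0000 ⇒ V=0.0000 continue  boundary S*=100.3767
step 4: (k=4,j=0): S=70.4862, (K−S)⁺=53.5638, hold=52.4900 ⇒ V=53.5638 exercise | (k=4,j=1): S=89.2189, (K−S)⁺=34.8311, hold=33.7573 ⇒ V=34.8311 exercise | (k=4,j=2): S=112.9300, (K−S)⁺=11.1200, hold=14.3961 ⇒ V=14.3961 continue | (k=4,j=3): S=142.9427, (K−S)⁺=0.0000, hold=2.7545 ⇒ V=2.7545 continue | (k=4,j=4): S=180.9317, (K−S)⁺=0.0000, hold=0.0000 ⇒ V=0.0000 continue  boundary S*=89.2189
step 3: (k=3,j=0): S=79.3013, (K−S)⁺=44.7487, hold=43.6749 ⇒ V=44.7487 exercise | (k=3,j=1): S=100.3767, (K−S)⁺=23.6733, hold=24.2478 ⇒ V=24.2478 continue | (k=3,j=2): S=127.0532, (K−S)⁺=0.0000, hold=8.4141 ⇒ V=8.4141 continue | (k=3,j=3): S=160.8194, (K−S)⁺=0.0000, hold=1.3447 ⇒ V=1.3447 continue  boundary S*=79.3013
step 2: (k=2,j=0): S=89.2189, (K−S)⁺=34.8311, hold=34.0464 ⇒ V=34.8311 exercise | (k=2,j=1): S=112.9300, (K−S)⁺=11.1200, hold=16.0712 ⇒ V=16.0712 continue | (k=2,j=2): S=142.9427, (K−S)⁺=0.0000, hold=4.7843 ⇒ V=4.7843 continue  boundary S*=89.2189
step 1: (k=1,j=0): S=100.3767, (K−S)⁺=23.6733, hold=25.0907 ⇒ V=25.0907 continue | (k=1,j=1): S=127.0532, (K−S)⁺=0.0000, hold=10.2532 ⇒ V=10.2532 continue  boundary S*=-
step 0: (k=0,j=0): S=112.9300, (K−S)⁺=11.1200, hold=17.4080 ⇒ V=17.4080 continue  boundary S*=-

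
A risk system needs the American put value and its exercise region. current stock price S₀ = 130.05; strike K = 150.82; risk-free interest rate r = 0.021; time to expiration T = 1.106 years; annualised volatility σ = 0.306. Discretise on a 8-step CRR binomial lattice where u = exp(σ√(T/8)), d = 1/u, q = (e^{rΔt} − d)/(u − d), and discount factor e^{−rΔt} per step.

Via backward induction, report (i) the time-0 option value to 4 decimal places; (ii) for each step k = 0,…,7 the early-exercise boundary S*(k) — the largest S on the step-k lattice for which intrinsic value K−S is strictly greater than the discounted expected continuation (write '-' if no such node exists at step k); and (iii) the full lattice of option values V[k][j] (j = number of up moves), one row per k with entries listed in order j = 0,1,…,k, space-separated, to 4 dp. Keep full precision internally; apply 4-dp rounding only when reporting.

params: Δt=0.13825 u=1.12050 d=0.89246 q=0.48434 e^(-rΔt)=0.99710
t_8 payoffs: 98.4830 85.1096 68.3189 47.2378 20.7700 0.0000 0.0000 0.0000 0.0000
t_7: node(7,0) S=58.6437 payoff=92.1763 vs cont=91.7390 → 92.1763 [stop]  node(7,1) S=73.6287 payoff=77.1913 vs cont=76.7541 → 77.1913 [stop]  node(7,2) S=92.4426 payoff=58.3774 vs cont=57.9401 → 58.3774 [stop]  node(7,3) S=116.0640 payoff=34.7560 vs cont=34.3187 → 34.7560 [stop]  node(7,4) S=145.7213 payoff=5.0987 vs cont=10.6793 → 10.6793 [wait]  node(7,5) S=182.9567 payoff=0.0000 vs cont=0.0000 → 0.0000 [wait]  node(7,6) S=229.7067 payoff=0.0000 vs cont=0.0000 → 0.0000 [wait]  node(7,7) S=288.4025 payoff=0.0000 vs cont=0.0000 → 0.0000 [wait]  ⇒ S*(7)=116.0640
t_6: node(6,0) S=65.7104 payoff=85.1096 vs cont=84.6723 → 85.1096 [stop]  node(6,1) S=82.5011 payoff=68.3189 vs cont=67.8817 → 68.3189 [stop]  node(6,2) S=103.5822 payoff=47.2378 vs cont=46.8006 → 47.2378 [stop]  node(6,3) S=130.0500 payoff=20.7700 vs cont=23.0278 → 23.0278 [wait]  node(6,4) S=163.2810 payoff=0.0000 vs cont=5.4910 → 5.4910 [wait]  node(6,5) S=205.0034 payoff=0.0000 vs cont=0.0000 → 0.0000 [wait]  node(6,6) S=257.3869 payoff=0.0000 vs cont=0.0000 → 0.0000 [wait]  ⇒ S*(6)=103.5822
t_5: node(5,0) S=73.6287 payoff=77.1913 vs cont=76.7541 → 77.1913 [stop]  node(5,1) S=92.4426 payoff=58.3774 vs cont=57.9401 → 58.3774 [stop]  node(5,2) S=116.0640 payoff=34.7560 vs cont=35.4091 → 35.4091 [wait]  node(5,3) S=145.7213 payoff=5.0987 vs cont=14.4919 → 14.4919 [wait]  node(5,4) S=182.9567 payoff=0.0000 vs cont=2.8233 → 2.8233 [wait]  node(5,5) S=229.7067 payoff=0.0000 vs cont=0.0000 → 0.0000 [wait]  ⇒ S*(5)=92.4426
t_4: node(4,0) S=82.5011 payoff=68.3189 vs cont=67.8817 → 68.3189 [stop]  node(4,1) S=103.5822 payoff=47.2378 vs cont=47.1160 → 47.2378 [stop]  node(4,2) S=130.0500 payoff=20.7700 vs cont=25.2049 → 25.2049 [wait]  node(4,3) S=163.2810 payoff=0.0000 vs cont=8.8148 → 8.8148 [wait]  node(4,4) S=205.0034 payoff=0.0000 vs cont=1.4516 → 1.4516 [wait]  ⇒ S*(4)=103.5822
t_3: node(3,0) S=92.4426 payoff=58.3774 vs cont=57.9401 → 58.3774 [stop]  node(3,1) S=116.0640 payoff=34.7560 vs cont=36.4605 → 36.4605 [wait]  node(3,2) S=145.7213 payoff=5.0987 vs cont=17.2165 → 17.2165 [wait]  node(3,3) S=182.9567 payoff=0.0000 vs cont=5.2333 → 5.2333 [wait]  ⇒ S*(3)=92.4426
t_2: node(2,0) S=103.5822 payoff=47.2378 vs cont=47.6238 → 47.6238 [wait]  node(2,1) S=130.0500 payoff=20.7700 vs cont=27.0612 → 27.0612 [wait]  node(2,2) S=163.2810 payoff=0.0000 vs cont=11.3795 → 11.3795 [wait]  ⇒ S*(2)=-
t_1: node(1,0) S=116.0640 payoff=34.7560 vs cont=37.5554 → 37.5554 [wait]  node(1,1) S=145.7213 payoff=5.0987 vs cont=19.4096 → 19.4096 [wait]  ⇒ S*(1)=-
t_0: node(0,0) S=130.0500 payoff=20.7700 vs cont=28.6833 → 28.6833 [wait]  ⇒ S*(0)=-

price = 28.6833
boundary = - - - 92.4426 103.5822 92.4426 103.5822 116.0640
tree:
28.6833
37.5554 19.4096
47.6238 27.0612 11.3795
58.3774 36.4605 17.2165 5.2333
68.3189 47.2378 25.2049 8.8148 1.4516
77.1913 58.3774 35.4091 14.4919 2.8233 0.0000
85.1096 68.3189 47.2378 23.0278 5.4910 0.0000 0.0000
92.1763 77.1913 58.3774 34.7560 10.6793 0.0000 0.0000 0.0000
98.4830 85.1096 68.3189 47.2378 20.7700 0.0000 0.0000 0.0000 0.0000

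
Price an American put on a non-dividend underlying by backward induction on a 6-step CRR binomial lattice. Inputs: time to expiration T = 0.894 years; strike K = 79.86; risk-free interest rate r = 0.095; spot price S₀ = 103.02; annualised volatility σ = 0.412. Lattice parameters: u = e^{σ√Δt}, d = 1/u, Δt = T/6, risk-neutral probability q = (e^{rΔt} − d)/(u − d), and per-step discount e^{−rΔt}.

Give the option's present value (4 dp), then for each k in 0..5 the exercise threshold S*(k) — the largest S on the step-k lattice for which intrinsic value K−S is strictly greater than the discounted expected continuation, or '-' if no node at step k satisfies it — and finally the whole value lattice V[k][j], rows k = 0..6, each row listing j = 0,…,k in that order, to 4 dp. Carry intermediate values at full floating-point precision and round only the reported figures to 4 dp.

params: Δt=0.14900 u=1.17238 d=0.85297 q=0.50496 e^(-rΔt)=0.98594
t_6 payoffs: 40.1851 25.3281 4.9075 0.0000 0.0000 0.0000 0.0000
t_5: node(5,0) S=46.5140 payoff=33.3460 vs cont=32.2236 → 33.3460 [stop]  node(5,1) S=63.9320 payoff=15.9280 vs cont=14.8055 → 15.9280 [stop]  node(5,2) S=87.8727 payoff=0.0000 vs cont=2.3953 → 2.3953 [wait]  node(5,3) S=120.7784 payoff=0.0000 vs cont=0.0000 → 0.0000 [wait]  node(5,4) S=166.0063 payoff=0.0000 vs cont=0.0000 → 0.0000 [wait]  node(5,5) S=228.1707 payoff=0.0000 vs cont=0.0000 → 0.0000 [wait]  ⇒ S*(5)=63.9320
t_4: node(4,0) S=54.5319 payoff=25.3281 vs cont=24.2056 → 25.3281 [stop]  node(4,1) S=74.9525 payoff=4.9075 vs cont=8.9667 → 8.9667 [wait]  node(4,2) S=103.0200 payoff=0.0000 vs cont=1.1691 → 1.1691 [wait]  node(4,3) S=141.5979 payoff=0.0000 vs cont=0.0000 → 0.0000 [wait]  node(4,4) S=194.6221 payoff=0.0000 vs cont=0.0000 → 0.0000 [wait]  ⇒ S*(4)=54.5319
t_3: node(3,0) S=63.9320 payoff=15.9280 vs cont=16.8264 → 16.8264 [wait]  node(3,1) S=87.8727 payoff=0.0000 vs cont=4.9586 → 4.9586 [wait]  node(3,2) S=120.7784 payoff=0.0000 vs cont=0.5706 → 0.5706 [wait]  node(3,3) S=166.0063 payoff=0.0000 vs cont=0.0000 → 0.0000 [wait]  ⇒ S*(3)=-
t_2: node(2,0) S=74.9525 payoff=4.9075 vs cont=10.6814 → 10.6814 [wait]  node(2,1) S=103.0200 payoff=0.0000 vs cont=2.7043 → 2.7043 [wait]  node(2,2) S=141.5979 payoff=0.0000 vs cont=0.2785 → 0.2785 [wait]  ⇒ S*(2)=-
t_1: node(1,0) S=87.8727 payoff=0.0000 vs cont=6.5598 → 6.5598 [wait]  node(1,1) S=120.7784 payoff=0.0000 vs cont=1.4586 → 1.4586 [wait]  ⇒ S*(1)=-
t_0: node(0,0) S=103.0200 payoff=0.0000 vs cont=3.9279 → 3.9279 [wait]  ⇒ S*(0)=-

price = 3.9279
boundary = - - - - 54.5319 63.9320
tree:
3.9279
6.5598 1.4586
10.6814 2.7043 0.2785
16.8264 4.9586 0.5706 0.0000
25.3281 8.9667 1.1691 0.0000 0.0000
33.3460 15.9280 2.3953 0.0000 0.0000 0.0000
40.1851 25.3281 4.9075 0.0000 0.0000 0.0000 0.0000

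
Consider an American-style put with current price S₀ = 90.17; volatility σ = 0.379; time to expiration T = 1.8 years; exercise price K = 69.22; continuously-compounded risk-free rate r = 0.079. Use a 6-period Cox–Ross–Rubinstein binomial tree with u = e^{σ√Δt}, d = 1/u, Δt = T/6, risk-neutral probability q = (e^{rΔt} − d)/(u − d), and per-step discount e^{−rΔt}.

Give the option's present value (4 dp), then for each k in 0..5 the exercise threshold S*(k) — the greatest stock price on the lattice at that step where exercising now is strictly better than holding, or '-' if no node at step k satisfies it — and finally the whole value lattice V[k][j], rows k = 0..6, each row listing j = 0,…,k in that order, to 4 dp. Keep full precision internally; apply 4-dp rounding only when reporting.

price = 5.1784
boundary = - - - 48.3727 39.3049 48.3727
tree:
5.1784
8.5047 2.1720
13.5651 3.9606 0.5263
20.8473 7.0889 1.0901 0.0000
29.9151 12.3741 2.2579 0.0000 0.0000
37.2831 20.8473 4.6769 0.0000 0.0000 0.0000
43.2699 29.9151 9.6875 0.0000 0.0000 0.0000 0.0000

Δt=0.30000, u=1.23070, d=0.81254, q=0.50564, disc=e^(-rΔt)=0.97658
k=6 terminal: V=max(K-S,0) → 43.2699 29.9151 9.6875 0.0000 0.0000 0.0000 0.0000
k=5: j=0 S=31.9369 intr=37.2831 cont=35.6619 V=37.2831[EX]; j=1 S=48.3727 intr=20.8473 cont=19.2260 V=20.8473[EX]; j=2 S=73.2670 intr=0.0000 cont=4.6769 V=4.6769[hold]; j=3 S=110.9726 intr=0.0000 cont=0.0000 V=0.0000[hold]; j=4 S=168.0829 intr=0.0000 cont=0.0000 V=0.0000[hold]; j=5 S=254.5840 intr=0.0000 cont=0.0000 V=0.0000[hold]  S*(5)=48.3727
k=4: j=0 S=39.3049 intr=29.9151 cont=28.2939 V=29.9151[EX]; j=1 S=59.5325 intr=9.6875 cont=12.3741 V=12.3741[hold]; j=2 S=90.1700 intr=0.0000 cont=2.2579 V=2.2579[hold]; j=3 S=136.5745 intr=0.0000 cont=0.0000 V=0.0000[hold]; j=4 S=206.8604 intr=0.0000 cont=0.0000 V=0.0000[hold]  S*(4)=39.3049
k=3: j=0 S=48.3727 intr=20.8473 cont=20.5527 V=20.8473[EX]; j=1 S=73.2670 intr=0.0000 cont=7.0889 V=7.0889[hold]; j=2 S=110.9726 intr=0.0000 cont=1.0901 V=1.0901[hold]; j=3 S=168.0829 intr=0.0000 cont=0.0000 V=0.0000[hold]  S*(3)=48.3727
k=2: j=0 S=59.5325 intr=9.6875 cont=13.5651 V=13.5651[hold]; j=1 S=90.1700 intr=0.0000 cont=3.9606 V=3.9606[hold]; j=2 S=136.5745 intr=0.0000 cont=0.5263 V=0.5263[hold]  S*(2)=-
k=1: j=0 S=73.2670 intr=0.0000 cont=8.5047 V=8.5047[hold]; j=1 S=110.9726 intr=0.0000 cont=2.1720 V=2.1720[hold]  S*(1)=-
k=0: j=0 S=90.1700 intr=0.0000 cont=5.1784 V=5.1784[hold]  S*(0)=-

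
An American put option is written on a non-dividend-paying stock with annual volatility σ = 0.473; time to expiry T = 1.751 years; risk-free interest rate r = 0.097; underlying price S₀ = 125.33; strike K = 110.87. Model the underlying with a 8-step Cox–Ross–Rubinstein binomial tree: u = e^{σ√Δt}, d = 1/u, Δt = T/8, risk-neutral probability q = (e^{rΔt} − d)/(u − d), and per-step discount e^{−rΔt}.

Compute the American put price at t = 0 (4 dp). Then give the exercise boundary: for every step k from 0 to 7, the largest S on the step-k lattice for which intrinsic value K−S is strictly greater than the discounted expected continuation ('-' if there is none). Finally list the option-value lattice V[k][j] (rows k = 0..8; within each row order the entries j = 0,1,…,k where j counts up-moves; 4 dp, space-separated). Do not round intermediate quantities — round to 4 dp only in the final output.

Δt=0.21887  u=1.24768  d=0.80149  q=0.49299  discount=0.97899
step 8 (expiry): payoffs max(K−S,0) = 89.5288 77.6478 59.1525 30.3607 0.0000 0.0000 0.0000 0.0000 0.0000
step 7: (k=7,j=0): S=26.6271, (K−S)⁺=84.2429, hold=81.9138 ⇒ V=84.2429 exercise | (k=7,j=1): S=41.4508, (K−S)⁺=69.4192, hold=67.0902 ⇒ V=69.4192 exercise | (k=7,j=2): S=64.5270, (K−S)⁺=46.3430, hold=44.0139 ⇒ V=46.3430 exercise | (k=7,j=3): S=100.4501, (K−S)⁺=10.4199, hold=15.0697 ⇒ V=15.0697 continue | (k=7,j=4): S=156.3722, (K−S)⁺=0.0000, hold=0.0000 ⇒ V=0.0000 continue | (k=7,j=5): S=243.4268, (K−S)⁺=0.0000, hold=0.0000 ⇒ V=0.0000 continue | (k=7,j=6): S=378.9460, (K−S)⁺=0.0000, hold=0.0000 ⇒ V=0.0000 continue | (k=7,j=7): S=589.9107, (K−S)⁺=0.0000, hold=0.0000 ⇒ V=0.0000 continue  boundary S*=64.5270
step 6: (k=6,j=0): S=33.2222, (K−S)⁺=77.6478, hold=75.3188 ⇒ V=77.6478 exercise | (k=6,j=1): S=51.7175, (K−S)⁺=59.1525, hold=56.8235 ⇒ V=59.1525 exercise | (k=6,j=2): S=80.5093, (K−S)⁺=30.3607, hold=30.2758 ⇒ V=30.3607 exercise | (k=6,j=3): S=125.3300, (K−S)⁺=0.0000, hold=7.4800 ⇒ V=7.4800 continue | (k=6,j=4): S=195.1030, (K−S)⁺=0.0000, hold=0.0000 ⇒ V=0.0000 continue | (k=6,j=5): S=303.7196, (K−S)⁺=0.0000, hold=0.0000 ⇒ V=0.0000 continue | (k=6,j=6): S=472.8047, (K−S)⁺=0.0000, hold=0.0000 ⇒ V=0.0000 continue  boundary S*=80.5093
step 5: (k=5,j=0): S=41.4508, (K−S)⁺=69.4192, hold=67.0902 ⇒ V=69.4192 exercise | (k=5,j=1): S=64.5270, (K−S)⁺=46.3430, hold=44.0139 ⇒ V=46.3430 exercise | (k=5,j=2): S=100.4501, (K−S)⁺=10.4199, hold=18.6798 ⇒ V=18.6798 continue | (k=5,j=3): S=156.3722, (K−S)⁺=0.0000, hold=3.7127 ⇒ V=3.7127 continue | (k=5,j=4): S=243.4268, (K−S)⁺=0.0000, hold=0.0000 ⇒ V=0.0000 continue | (k=5,j=5): S=378.9460, (K−S)⁺=0.0000, hold=0.0000 ⇒ V=0.0000 continue  boundary S*=64.5270
step 4: (k=4,j=0): S=51.7175, (K−S)⁺=59.1525, hold=56.8235 ⇒ V=59.1525 exercise | (k=4,j=1): S=80.5093, (K−S)⁺=30.3607, hold=32.0182 ⇒ V=32.0182 continue | (k=4,j=2): S=125.3300, (K−S)⁺=0.0000, hold=11.0637 ⇒ V=11.0637 continue | (k=4,j=3): S=195.1030, (K−S)⁺=0.0000, hold=1.8428 ⇒ V=1.8428 continue | (k=4,j=4): S=303.7196, (K−S)⁺=0.0000, hold=0.0000 ⇒ V=0.0000 continue  boundary S*=51.7175
step 3: (k=3,j=0): S=64.5270, (K−S)⁺=46.3430, hold=44.8139 ⇒ V=46.3430 exercise | (k=3,j=1): S=100.4501, (K−S)⁺=10.4199, hold=21.2322 ⇒ V=21.2322 continue | (k=3,j=2): S=156.3722, (K−S)⁺=0.0000, hold=6.3810 ⇒ V=6.3810 continue | (k=3,j=3): S=243.4268, (K−S)⁺=0.0000, hold=0.9147 ⇒ V=0.9147 continue  boundary S*=64.5270
step 2: (k=2,j=0): S=80.5093, (K−S)⁺=30.3607, hold=33.2501 ⇒ V=33.2501 continue | (k=2,j=1): S=125.3300, (K−S)⁺=0.0000, hold=13.6184 ⇒ V=13.6184 continue | (k=2,j=2): S=195.1030, (K−S)⁺=0.0000, hold=3.6087 ⇒ V=3.6087 continue  boundary S*=-
step 1: (k=1,j=0): S=100.4501, (K−S)⁺=10.4199, hold=23.0766 ⇒ V=23.0766 continue | (k=1,j=1): S=156.3722, (K−S)⁺=0.0000, hold=8.5013 ⇒ V=8.5013 continue  boundary S*=-
step 0: (k=0,j=0): S=125.3300, (K−S)⁺=0.0000, hold=15.5573 ⇒ V=15.5573 continue  boundary S*=-

price = 15.5573
boundary = - - - 64.5270 51.7175 64.5270 80.5093 64.5270
tree:
15.5573
23.0766 8.5013
33.2501 13.6184 3.6087
46.3430 21.2322 6.3810 0.9147
59.1525 32.0182 11.0637 1.8428 0.0000
69.4192 46.3430 18.6798 3.7127 0.0000 0.0000
77.6478 59.1525 30.3607 7.4800 0.0000 0.0000 0.0000
84.2429 69.4192 46.3430 15.0697 0.0000 0.0000 0.0000 0.0000
89.5288 77.6478 59.1525 30.3607 0.0000 0.0000 0.0000 0.0000 0.0000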